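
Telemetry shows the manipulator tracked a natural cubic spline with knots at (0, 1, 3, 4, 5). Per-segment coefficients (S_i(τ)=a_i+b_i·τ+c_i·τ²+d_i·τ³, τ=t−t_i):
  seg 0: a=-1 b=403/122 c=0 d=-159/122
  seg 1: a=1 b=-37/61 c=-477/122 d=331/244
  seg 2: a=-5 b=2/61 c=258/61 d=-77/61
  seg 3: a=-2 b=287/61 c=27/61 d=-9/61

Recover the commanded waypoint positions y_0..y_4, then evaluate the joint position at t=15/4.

y_0 = S_0(0) = a_0 = -1
y_1 = S_1(0) = a_1 = 1
y_2 = S_2(0) = a_2 = -5
y_3 = S_3(0) = a_3 = -2
y_4 = S_3(1) = 3
t_q=15/4 is in segment 2 (τ=3/4); S_2(τ)=-12215/3904

y_0=-1 y_1=1 y_2=-5 y_3=-2 y_4=3
S(15/4) = -12215/3904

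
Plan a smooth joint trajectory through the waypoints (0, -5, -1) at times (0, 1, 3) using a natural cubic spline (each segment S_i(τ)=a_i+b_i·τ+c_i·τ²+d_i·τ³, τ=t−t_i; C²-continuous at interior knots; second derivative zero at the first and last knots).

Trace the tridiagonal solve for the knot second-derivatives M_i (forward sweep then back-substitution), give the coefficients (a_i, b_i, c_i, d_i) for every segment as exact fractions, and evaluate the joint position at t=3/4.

  seg 0: a=0 b=-37/6 c=0 d=7/6
  seg 1: a=-5 b=-8/3 c=7/2 d=-7/12
S(3/4) = -529/128

Δ: Δ0=-5, Δ1=2
row 1: diag=6, rhs=42; c'=1/3, d'=7
back: M1=7
M: M0=0, M1=7, M2=0
seg 0: a=0, c=M0/2=0, d=(M1−M0)/(6·1)=7/6, b=Δ0−h0·(2M0+M1)/6=-37/6
seg 1: a=-5, c=M1/2=7/2, d=(M2−M1)/(6·2)=-7/12, b=Δ1−h1·(2M1+M2)/6=-8/3
t_q=3/4 → seg 0, τ=3/4; S=0+-37/6·τ+0·τ²+7/6·τ³=-529/128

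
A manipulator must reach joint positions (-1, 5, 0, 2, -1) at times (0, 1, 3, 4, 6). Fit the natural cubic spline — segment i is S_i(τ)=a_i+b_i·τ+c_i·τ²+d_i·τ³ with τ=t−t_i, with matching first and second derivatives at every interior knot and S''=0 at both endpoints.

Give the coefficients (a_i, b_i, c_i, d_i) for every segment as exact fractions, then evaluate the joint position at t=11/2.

Δ: Δ0=6, Δ1=-5/2, Δ2=2, Δ3=-3/2
row 1: diag=6, rhs=-51; c'=1/3, d'=-17/2
row 2: denom=6−2·1/3=16/3; d'=(27−2·-17/2)/(16/3)=33/4
row 3: denom=6−1·3/16=93/16; d'=(-21−1·33/4)/(93/16)=-156/31
back: M3=-156/31
back: M2=33/4−3/16·-156/31=285/31
back: M1=-17/2−1/3·285/31=-717/62
M: M0=0, M1=-717/62, M2=285/31, M3=-156/31, M4=0
seg 0: a=-1, c=M0/2=0, d=(M1−M0)/(6·1)=-239/124, b=Δ0−h0·(2M0+M1)/6=983/124
seg 1: a=5, c=M1/2=-717/124, d=(M2−M1)/(6·2)=429/248, b=Δ1−h1·(2M1+M2)/6=133/62
seg 2: a=0, c=M2/2=285/62, d=(M3−M2)/(6·1)=-147/62, b=Δ2−h2·(2M2+M3)/6=-7/31
seg 3: a=2, c=M3/2=-78/31, d=(M4−M3)/(6·2)=13/31, b=Δ3−h3·(2M3+M4)/6=115/62
t_q=11/2 → seg 3, τ=3/2; S=2+115/62·τ+-78/31·τ²+13/31·τ³=133/248

  seg 0: a=-1 b=983/124 c=0 d=-239/124
  seg 1: a=5 b=133/62 c=-717/124 d=429/248
  seg 2: a=0 b=-7/31 c=285/62 d=-147/62
  seg 3: a=2 b=115/62 c=-78/31 d=13/31
S(11/2) = 133/248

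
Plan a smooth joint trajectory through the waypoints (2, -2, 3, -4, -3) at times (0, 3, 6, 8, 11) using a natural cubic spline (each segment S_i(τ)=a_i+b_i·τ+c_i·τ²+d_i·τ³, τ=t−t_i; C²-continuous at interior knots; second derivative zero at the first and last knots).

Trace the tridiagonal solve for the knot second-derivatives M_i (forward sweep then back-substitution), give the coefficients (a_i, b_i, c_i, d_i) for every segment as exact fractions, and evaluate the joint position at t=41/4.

  seg 0: a=2 b=-469/177 c=0 d=233/1593
  seg 1: a=-2 b=230/177 c=233/177 d=-634/1593
  seg 2: a=3 b=-274/177 c=-401/177 d=913/1416
  seg 3: a=-4 b=-339/118 c=1135/708 d=-1135/6372
S(41/4) = -66113/15104

Δ: Δ0=-4/3, Δ1=5/3, Δ2=-7/2, Δ3=1/3
row 1: diag=12, rhs=18; c'=1/4, d'=3/2
row 2: denom=10−3·1/4=37/4; d'=(-31−3·3/2)/(37/4)=-142/37
row 3: denom=10−2·8/37=354/37; d'=(23−2·-142/37)/(354/37)=1135/354
back: M3=1135/354
back: M2=-142/37−8/37·1135/354=-802/177
back: M1=3/2−1/4·-802/177=466/177
M: M0=0, M1=466/177, M2=-802/177, M3=1135/354, M4=0
seg 0: a=2, c=M0/2=0, d=(M1−M0)/(6·3)=233/1593, b=Δ0−h0·(2M0+M1)/6=-469/177
seg 1: a=-2, c=M1/2=233/177, d=(M2−M1)/(6·3)=-634/1593, b=Δ1−h1·(2M1+M2)/6=230/177
seg 2: a=3, c=M2/2=-401/177, d=(M3−M2)/(6·2)=913/1416, b=Δ2−h2·(2M2+M3)/6=-274/177
seg 3: a=-4, c=M3/2=1135/708, d=(M4−M3)/(6·3)=-1135/6372, b=Δ3−h3·(2M3+M4)/6=-339/118
t_q=41/4 → seg 3, τ=9/4; S=-4+-339/118·τ+1135/708·τ²+-1135/6372·τ³=-66113/15104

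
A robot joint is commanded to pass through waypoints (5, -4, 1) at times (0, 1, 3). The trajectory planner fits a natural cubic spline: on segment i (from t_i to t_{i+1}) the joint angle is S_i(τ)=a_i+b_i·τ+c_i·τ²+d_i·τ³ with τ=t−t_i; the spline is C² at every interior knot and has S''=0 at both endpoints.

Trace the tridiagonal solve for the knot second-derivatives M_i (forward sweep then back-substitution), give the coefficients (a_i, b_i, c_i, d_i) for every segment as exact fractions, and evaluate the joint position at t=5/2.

  seg 0: a=5 b=-131/12 c=0 d=23/12
  seg 1: a=-4 b=-31/6 c=23/4 d=-23/24
S(5/2) = -131/64

Δ: Δ0=-9, Δ1=5/2
row 1: diag=6, rhs=69; c'=1/3, d'=23/2
back: M1=23/2
M: M0=0, M1=23/2, M2=0
seg 0: a=5, c=M0/2=0, d=(M1−M0)/(6·1)=23/12, b=Δ0−h0·(2M0+M1)/6=-131/12
seg 1: a=-4, c=M1/2=23/4, d=(M2−M1)/(6·2)=-23/24, b=Δ1−h1·(2M1+M2)/6=-31/6
t_q=5/2 → seg 1, τ=3/2; S=-4+-31/6·τ+23/4·τ²+-23/24·τ³=-131/64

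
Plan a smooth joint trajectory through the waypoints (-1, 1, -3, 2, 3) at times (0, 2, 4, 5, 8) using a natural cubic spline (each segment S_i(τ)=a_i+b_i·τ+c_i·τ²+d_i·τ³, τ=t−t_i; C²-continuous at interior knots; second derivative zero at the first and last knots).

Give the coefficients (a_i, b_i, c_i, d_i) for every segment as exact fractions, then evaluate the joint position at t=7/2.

  seg 0: a=-1 b=1303/516 c=0 d=-787/2064
  seg 1: a=1 b=-529/258 c=-787/344 d=2387/2064
  seg 2: a=-3 b=1381/516 c=200/43 d=-1201/516
  seg 3: a=2 b=1289/258 c=-401/172 d=401/1548
S(7/2) = -18273/5504

Δ: Δ0=1, Δ1=-2, Δ2=5, Δ3=1/3
row 1: diag=8, rhs=-18; c'=1/4, d'=-9/4
row 2: denom=6−2·1/4=11/2; d'=(42−2·-9/4)/(11/2)=93/11
row 3: denom=8−1·2/11=86/11; d'=(-28−1·93/11)/(86/11)=-401/86
back: M3=-401/86
back: M2=93/11−2/11·-401/86=400/43
back: M1=-9/4−1/4·400/43=-787/172
M: M0=0, M1=-787/172, M2=400/43, M3=-401/86, M4=0
seg 0: a=-1, c=M0/2=0, d=(M1−M0)/(6·2)=-787/2064, b=Δ0−h0·(2M0+M1)/6=1303/516
seg 1: a=1, c=M1/2=-787/344, d=(M2−M1)/(6·2)=2387/2064, b=Δ1−h1·(2M1+M2)/6=-529/258
seg 2: a=-3, c=M2/2=200/43, d=(M3−M2)/(6·1)=-1201/516, b=Δ2−h2·(2M2+M3)/6=1381/516
seg 3: a=2, c=M3/2=-401/172, d=(M4−M3)/(6·3)=401/1548, b=Δ3−h3·(2M3+M4)/6=1289/258
t_q=7/2 → seg 1, τ=3/2; S=1+-529/258·τ+-787/344·τ²+2387/2064·τ³=-18273/5504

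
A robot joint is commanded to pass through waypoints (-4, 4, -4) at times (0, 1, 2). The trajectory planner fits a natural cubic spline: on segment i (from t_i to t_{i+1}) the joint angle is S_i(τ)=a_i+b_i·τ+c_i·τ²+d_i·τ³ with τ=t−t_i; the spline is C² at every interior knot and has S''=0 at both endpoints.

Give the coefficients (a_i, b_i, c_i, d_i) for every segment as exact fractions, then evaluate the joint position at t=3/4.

Δ: Δ0=8, Δ1=-8
row 1: diag=4, rhs=-96; c'=1/4, d'=-24
back: M1=-24
M: M0=0, M1=-24, M2=0
seg 0: a=-4, c=M0/2=0, d=(M1−M0)/(6·1)=-4, b=Δ0−h0·(2M0+M1)/6=12
seg 1: a=4, c=M1/2=-12, d=(M2−M1)/(6·1)=4, b=Δ1−h1·(2M1+M2)/6=0
t_q=3/4 → seg 0, τ=3/4; S=-4+12·τ+0·τ²+-4·τ³=53/16

  seg 0: a=-4 b=12 c=0 d=-4
  seg 1: a=4 b=0 c=-12 d=4
S(3/4) = 53/16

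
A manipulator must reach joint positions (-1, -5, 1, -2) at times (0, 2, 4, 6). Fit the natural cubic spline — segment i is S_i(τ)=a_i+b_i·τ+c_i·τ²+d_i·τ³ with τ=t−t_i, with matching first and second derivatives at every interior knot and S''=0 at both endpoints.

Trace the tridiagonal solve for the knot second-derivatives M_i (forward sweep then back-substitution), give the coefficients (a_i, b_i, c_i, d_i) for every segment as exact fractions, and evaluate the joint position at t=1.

  seg 0: a=-1 b=-109/30 c=0 d=49/120
  seg 1: a=-5 b=19/15 c=49/20 d=-19/24
  seg 2: a=1 b=47/30 c=-23/10 d=23/60
S(1) = -169/40

Δ: Δ0=-2, Δ1=3, Δ2=-3/2
row 1: diag=8, rhs=30; c'=1/4, d'=15/4
row 2: denom=8−2·1/4=15/2; d'=(-27−2·15/4)/(15/2)=-23/5
back: M2=-23/5
back: M1=15/4−1/4·-23/5=49/10
M: M0=0, M1=49/10, M2=-23/5, M3=0
seg 0: a=-1, c=M0/2=0, d=(M1−M0)/(6·2)=49/120, b=Δ0−h0·(2M0+M1)/6=-109/30
seg 1: a=-5, c=M1/2=49/20, d=(M2−M1)/(6·2)=-19/24, b=Δ1−h1·(2M1+M2)/6=19/15
seg 2: a=1, c=M2/2=-23/10, d=(M3−M2)/(6·2)=23/60, b=Δ2−h2·(2M2+M3)/6=47/30
t_q=1 → seg 0, τ=1; S=-1+-109/30·τ+0·τ²+49/120·τ³=-169/40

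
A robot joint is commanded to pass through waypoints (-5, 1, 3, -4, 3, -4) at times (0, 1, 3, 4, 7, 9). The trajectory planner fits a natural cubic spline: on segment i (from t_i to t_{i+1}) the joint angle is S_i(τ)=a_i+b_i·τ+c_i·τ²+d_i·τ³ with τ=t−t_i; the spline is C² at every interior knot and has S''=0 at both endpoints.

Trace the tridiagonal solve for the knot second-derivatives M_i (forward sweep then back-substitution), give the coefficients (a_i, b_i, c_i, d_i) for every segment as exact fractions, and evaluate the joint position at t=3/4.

  seg 0: a=-5 b=41983/6636 c=0 d=-2167/6636
  seg 1: a=1 b=17741/3318 c=-2167/2212 d=-3961/6636
  seg 2: a=3 b=-19027/3318 c=-10089/2212 d=21869/6636
  seg 3: a=-4 b=-32981/6636 c=2945/553 d=-6395/6636
  seg 4: a=3 b=3197/3318 c=-7405/2212 d=7405/13272
S(3/4) = -7945/20224

Δ: Δ0=6, Δ1=1, Δ2=-7, Δ3=7/3, Δ4=-7/2
row 1: diag=6, rhs=-30; c'=1/3, d'=-5
row 2: denom=6−2·1/3=16/3; d'=(-48−2·-5)/(16/3)=-57/8
row 3: denom=8−1·3/16=125/16; d'=(56−1·-57/8)/(125/16)=202/25
row 4: denom=10−3·48/125=1106/125; d'=(-35−3·202/25)/(1106/125)=-7405/1106
back: M4=-7405/1106
back: M3=202/25−48/125·-7405/1106=5890/553
back: M2=-57/8−3/16·5890/553=-10089/1106
back: M1=-5−1/3·-10089/1106=-2167/1106
M: M0=0, M1=-2167/1106, M2=-10089/1106, M3=5890/553, M4=-7405/1106, M5=0
seg 0: a=-5, c=M0/2=0, d=(M1−M0)/(6·1)=-2167/6636, b=Δ0−h0·(2M0+M1)/6=41983/6636
seg 1: a=1, c=M1/2=-2167/2212, d=(M2−M1)/(6·2)=-3961/6636, b=Δ1−h1·(2M1+M2)/6=17741/3318
seg 2: a=3, c=M2/2=-10089/2212, d=(M3−M2)/(6·1)=21869/6636, b=Δ2−h2·(2M2+M3)/6=-19027/3318
seg 3: a=-4, c=M3/2=2945/553, d=(M4−M3)/(6·3)=-6395/6636, b=Δ3−h3·(2M3+M4)/6=-32981/6636
seg 4: a=3, c=M4/2=-7405/2212, d=(M5−M4)/(6·2)=7405/13272, b=Δ4−h4·(2M4+M5)/6=3197/3318
t_q=3/4 → seg 0, τ=3/4; S=-5+41983/6636·τ+0·τ²+-2167/6636·τ³=-7945/20224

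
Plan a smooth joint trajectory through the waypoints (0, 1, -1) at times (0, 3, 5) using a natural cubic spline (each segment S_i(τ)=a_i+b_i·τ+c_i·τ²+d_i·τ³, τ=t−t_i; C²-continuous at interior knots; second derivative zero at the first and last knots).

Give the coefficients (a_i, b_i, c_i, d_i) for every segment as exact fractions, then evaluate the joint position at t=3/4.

  seg 0: a=0 b=11/15 c=0 d=-2/45
  seg 1: a=1 b=-7/15 c=-2/5 d=1/15
S(3/4) = 17/32

Δ: Δ0=1/3, Δ1=-1
row 1: diag=10, rhs=-8; c'=1/5, d'=-4/5
back: M1=-4/5
M: M0=0, M1=-4/5, M2=0
seg 0: a=0, c=M0/2=0, d=(M1−M0)/(6·3)=-2/45, b=Δ0−h0·(2M0+M1)/6=11/15
seg 1: a=1, c=M1/2=-2/5, d=(M2−M1)/(6·2)=1/15, b=Δ1−h1·(2M1+M2)/6=-7/15
t_q=3/4 → seg 0, τ=3/4; S=0+11/15·τ+0·τ²+-2/45·τ³=17/32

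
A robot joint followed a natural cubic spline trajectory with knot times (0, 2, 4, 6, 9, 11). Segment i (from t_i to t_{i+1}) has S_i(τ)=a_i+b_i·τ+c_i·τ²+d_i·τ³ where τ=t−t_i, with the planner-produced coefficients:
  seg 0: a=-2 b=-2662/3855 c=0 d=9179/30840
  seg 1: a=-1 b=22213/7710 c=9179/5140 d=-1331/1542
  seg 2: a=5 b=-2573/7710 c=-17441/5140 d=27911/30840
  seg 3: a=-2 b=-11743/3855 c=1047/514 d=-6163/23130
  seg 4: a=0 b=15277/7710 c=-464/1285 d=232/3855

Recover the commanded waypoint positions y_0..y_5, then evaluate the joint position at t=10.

y_0 = S_0(0) = a_0 = -2
y_1 = S_1(0) = a_1 = -1
y_2 = S_2(0) = a_2 = 5
y_3 = S_3(0) = a_3 = -2
y_4 = S_4(0) = a_4 = 0
y_5 = S_4(2) = 3
t_q=10 is in segment 4 (τ=1); S_4(τ)=4319/2570

y_0=-2 y_1=-1 y_2=5 y_3=-2 y_4=0 y_5=3
S(10) = 4319/2570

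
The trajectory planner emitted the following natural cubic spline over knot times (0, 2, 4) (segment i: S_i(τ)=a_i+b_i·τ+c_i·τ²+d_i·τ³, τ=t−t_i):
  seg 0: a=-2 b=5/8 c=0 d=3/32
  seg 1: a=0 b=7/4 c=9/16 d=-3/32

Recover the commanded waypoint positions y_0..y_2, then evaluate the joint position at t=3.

y_0 = S_0(0) = a_0 = -2
y_1 = S_1(0) = a_1 = 0
y_2 = S_1(2) = 5
t_q=3 is in segment 1 (τ=1); S_1(τ)=71/32

y_0=-2 y_1=0 y_2=5
S(3) = 71/32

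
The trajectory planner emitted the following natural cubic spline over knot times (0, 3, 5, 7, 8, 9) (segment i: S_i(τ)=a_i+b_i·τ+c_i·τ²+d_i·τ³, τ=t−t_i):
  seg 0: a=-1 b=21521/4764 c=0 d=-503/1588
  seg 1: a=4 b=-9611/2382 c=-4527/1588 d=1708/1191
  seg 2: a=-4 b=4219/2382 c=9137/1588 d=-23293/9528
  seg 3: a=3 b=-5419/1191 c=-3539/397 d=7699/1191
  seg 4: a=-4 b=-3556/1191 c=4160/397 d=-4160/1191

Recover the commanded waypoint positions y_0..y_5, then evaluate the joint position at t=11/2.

y_0 = S_0(0) = a_0 = -1
y_1 = S_1(0) = a_1 = 4
y_2 = S_2(0) = a_2 = -4
y_3 = S_3(0) = a_3 = 3
y_4 = S_4(0) = a_4 = -4
y_5 = S_4(1) = 0
t_q=11/2 is in segment 2 (τ=1/2); S_2(τ)=-50347/25408

y_0=-1 y_1=4 y_2=-4 y_3=3 y_4=-4 y_5=0
S(11/2) = -50347/25408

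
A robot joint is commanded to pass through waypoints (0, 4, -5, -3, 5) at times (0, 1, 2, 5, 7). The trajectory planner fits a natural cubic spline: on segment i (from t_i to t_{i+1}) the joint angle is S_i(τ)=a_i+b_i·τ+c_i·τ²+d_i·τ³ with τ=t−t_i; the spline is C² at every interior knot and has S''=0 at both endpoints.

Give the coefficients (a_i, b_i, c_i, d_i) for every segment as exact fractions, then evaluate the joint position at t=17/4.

Δ: Δ0=4, Δ1=-9, Δ2=2/3, Δ3=4
row 1: diag=4, rhs=-78; c'=1/4, d'=-39/2
row 2: denom=8−1·1/4=31/4; d'=(58−1·-39/2)/(31/4)=10
row 3: denom=10−3·12/31=274/31; d'=(20−3·10)/(274/31)=-155/137
back: M3=-155/137
back: M2=10−12/31·-155/137=1430/137
back: M1=-39/2−1/4·1430/137=-3029/137
M: M0=0, M1=-3029/137, M2=1430/137, M3=-155/137, M4=0
seg 0: a=0, c=M0/2=0, d=(M1−M0)/(6·1)=-3029/822, b=Δ0−h0·(2M0+M1)/6=6317/822
seg 1: a=4, c=M1/2=-3029/274, d=(M2−M1)/(6·1)=4459/822, b=Δ1−h1·(2M1+M2)/6=-1385/411
seg 2: a=-5, c=M2/2=715/137, d=(M3−M2)/(6·3)=-1585/2466, b=Δ2−h2·(2M2+M3)/6=-7567/822
seg 3: a=-3, c=M3/2=-155/274, d=(M4−M3)/(6·2)=155/1644, b=Δ3−h3·(2M3+M4)/6=1954/411
t_q=17/4 → seg 2, τ=9/4; S=-5+-7567/822·τ+715/137·τ²+-1585/2466·τ³=-115961/17536

  seg 0: a=0 b=6317/822 c=0 d=-3029/822
  seg 1: a=4 b=-1385/411 c=-3029/274 d=4459/822
  seg 2: a=-5 b=-7567/822 c=715/137 d=-1585/2466
  seg 3: a=-3 b=1954/411 c=-155/274 d=155/1644
S(17/4) = -115961/17536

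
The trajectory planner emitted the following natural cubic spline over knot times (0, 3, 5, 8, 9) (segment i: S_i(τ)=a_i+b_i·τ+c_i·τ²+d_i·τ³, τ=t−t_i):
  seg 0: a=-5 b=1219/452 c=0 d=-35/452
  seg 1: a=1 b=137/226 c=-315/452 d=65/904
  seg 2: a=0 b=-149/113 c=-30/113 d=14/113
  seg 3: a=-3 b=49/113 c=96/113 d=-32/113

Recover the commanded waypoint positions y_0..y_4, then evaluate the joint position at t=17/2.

y_0=-5 y_1=1 y_2=0 y_3=-3 y_4=-2
S(17/2) = -589/226

y_0 = S_0(0) = a_0 = -5
y_1 = S_1(0) = a_1 = 1
y_2 = S_2(0) = a_2 = 0
y_3 = S_3(0) = a_3 = -3
y_4 = S_3(1) = -2
t_q=17/2 is in segment 3 (τ=1/2); S_3(τ)=-589/226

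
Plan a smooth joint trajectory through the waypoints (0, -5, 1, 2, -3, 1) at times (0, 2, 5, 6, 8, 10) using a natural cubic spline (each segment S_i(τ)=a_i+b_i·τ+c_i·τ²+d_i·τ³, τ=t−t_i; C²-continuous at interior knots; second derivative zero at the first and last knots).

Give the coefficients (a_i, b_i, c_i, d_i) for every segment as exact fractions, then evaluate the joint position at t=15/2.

  seg 0: a=0 b=-2687/761 c=0 d=1569/6088
  seg 1: a=-5 b=-667/1522 c=4707/3044 d=-2233/9132
  seg 2: a=1 b=6811/3044 c=-498/761 d=-1775/3044
  seg 3: a=2 b=-1249/1522 c=-7317/3044 d=4761/6088
  seg 4: a=-3 b=-800/761 c=3483/1522 d=-1161/3044
S(15/2) = -97409/48704

Δ: Δ0=-5/2, Δ1=2, Δ2=1, Δ3=-5/2, Δ4=2
row 1: diag=10, rhs=27; c'=3/10, d'=27/10
row 2: denom=8−3·3/10=71/10; d'=(-6−3·27/10)/(71/10)=-141/71
row 3: denom=6−1·10/71=416/71; d'=(-21−1·-141/71)/(416/71)=-675/208
row 4: denom=8−2·71/208=761/104; d'=(27−2·-675/208)/(761/104)=3483/761
back: M4=3483/761
back: M3=-675/208−71/208·3483/761=-7317/1522
back: M2=-141/71−10/71·-7317/1522=-996/761
back: M1=27/10−3/10·-996/761=4707/1522
M: M0=0, M1=4707/1522, M2=-996/761, M3=-7317/1522, M4=3483/761, M5=0
seg 0: a=0, c=M0/2=0, d=(M1−M0)/(6·2)=1569/6088, b=Δ0−h0·(2M0+M1)/6=-2687/761
seg 1: a=-5, c=M1/2=4707/3044, d=(M2−M1)/(6·3)=-2233/9132, b=Δ1−h1·(2M1+M2)/6=-667/1522
seg 2: a=1, c=M2/2=-498/761, d=(M3−M2)/(6·1)=-1775/3044, b=Δ2−h2·(2M2+M3)/6=6811/3044
seg 3: a=2, c=M3/2=-7317/3044, d=(M4−M3)/(6·2)=4761/6088, b=Δ3−h3·(2M3+M4)/6=-1249/1522
seg 4: a=-3, c=M4/2=3483/1522, d=(M5−M4)/(6·2)=-1161/3044, b=Δ4−h4·(2M4+M5)/6=-800/761
t_q=15/2 → seg 3, τ=3/2; S=2+-1249/1522·τ+-7317/3044·τ²+4761/6088·τ³=-97409/48704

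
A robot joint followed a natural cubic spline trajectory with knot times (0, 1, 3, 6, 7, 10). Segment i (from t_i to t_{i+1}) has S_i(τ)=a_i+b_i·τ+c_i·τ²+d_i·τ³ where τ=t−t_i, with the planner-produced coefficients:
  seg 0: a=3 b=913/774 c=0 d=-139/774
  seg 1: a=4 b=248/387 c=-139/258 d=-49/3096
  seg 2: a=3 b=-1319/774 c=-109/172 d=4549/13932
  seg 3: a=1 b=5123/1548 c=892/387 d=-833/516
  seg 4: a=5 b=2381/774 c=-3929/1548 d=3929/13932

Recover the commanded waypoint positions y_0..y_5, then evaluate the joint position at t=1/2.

y_0=3 y_1=4 y_2=3 y_3=1 y_4=5 y_5=-1
S(1/2) = 7363/2064

y_0 = S_0(0) = a_0 = 3
y_1 = S_1(0) = a_1 = 4
y_2 = S_2(0) = a_2 = 3
y_3 = S_3(0) = a_3 = 1
y_4 = S_4(0) = a_4 = 5
y_5 = S_4(3) = -1
t_q=1/2 is in segment 0 (τ=1/2); S_0(τ)=7363/2064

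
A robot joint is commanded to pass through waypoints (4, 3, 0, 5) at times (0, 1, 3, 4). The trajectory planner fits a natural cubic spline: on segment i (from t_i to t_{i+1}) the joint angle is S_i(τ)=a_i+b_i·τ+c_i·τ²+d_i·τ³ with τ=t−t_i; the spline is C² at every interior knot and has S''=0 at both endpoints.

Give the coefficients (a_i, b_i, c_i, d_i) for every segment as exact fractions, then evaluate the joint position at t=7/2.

  seg 0: a=4 b=-1/2 c=0 d=-1/2
  seg 1: a=3 b=-2 c=-3/2 d=7/8
  seg 2: a=0 b=5/2 c=15/4 d=-5/4
S(7/2) = 65/32

Δ: Δ0=-1, Δ1=-3/2, Δ2=5
row 1: diag=6, rhs=-3; c'=1/3, d'=-1/2
row 2: denom=6−2·1/3=16/3; d'=(39−2·-1/2)/(16/3)=15/2
back: M2=15/2
back: M1=-1/2−1/3·15/2=-3
M: M0=0, M1=-3, M2=15/2, M3=0
seg 0: a=4, c=M0/2=0, d=(M1−M0)/(6·1)=-1/2, b=Δ0−h0·(2M0+M1)/6=-1/2
seg 1: a=3, c=M1/2=-3/2, d=(M2−M1)/(6·2)=7/8, b=Δ1−h1·(2M1+M2)/6=-2
seg 2: a=0, c=M2/2=15/4, d=(M3−M2)/(6·1)=-5/4, b=Δ2−h2·(2M2+M3)/6=5/2
t_q=7/2 → seg 2, τ=1/2; S=0+5/2·τ+15/4·τ²+-5/4·τ³=65/32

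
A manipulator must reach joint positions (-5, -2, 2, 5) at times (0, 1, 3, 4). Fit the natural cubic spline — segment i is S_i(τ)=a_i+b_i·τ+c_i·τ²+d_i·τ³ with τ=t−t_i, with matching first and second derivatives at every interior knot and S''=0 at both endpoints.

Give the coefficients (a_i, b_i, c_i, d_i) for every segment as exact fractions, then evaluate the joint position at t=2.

Δ: Δ0=3, Δ1=2, Δ2=3
row 1: diag=6, rhs=-6; c'=1/3, d'=-1
row 2: denom=6−2·1/3=16/3; d'=(6−2·-1)/(16/3)=3/2
back: M2=3/2
back: M1=-1−1/3·3/2=-3/2
M: M0=0, M1=-3/2, M2=3/2, M3=0
seg 0: a=-5, c=M0/2=0, d=(M1−M0)/(6·1)=-1/4, b=Δ0−h0·(2M0+M1)/6=13/4
seg 1: a=-2, c=M1/2=-3/4, d=(M2−M1)/(6·2)=1/4, b=Δ1−h1·(2M1+M2)/6=5/2
seg 2: a=2, c=M2/2=3/4, d=(M3−M2)/(6·1)=-1/4, b=Δ2−h2·(2M2+M3)/6=5/2
t_q=2 → seg 1, τ=1; S=-2+5/2·τ+-3/4·τ²+1/4·τ³=0

  seg 0: a=-5 b=13/4 c=0 d=-1/4
  seg 1: a=-2 b=5/2 c=-3/4 d=1/4
  seg 2: a=2 b=5/2 c=3/4 d=-1/4
S(2) = 0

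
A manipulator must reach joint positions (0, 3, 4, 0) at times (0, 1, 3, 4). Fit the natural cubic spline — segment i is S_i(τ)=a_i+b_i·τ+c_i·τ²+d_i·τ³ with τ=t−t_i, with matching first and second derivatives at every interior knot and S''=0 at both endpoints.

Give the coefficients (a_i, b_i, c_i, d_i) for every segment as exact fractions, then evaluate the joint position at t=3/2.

Δ: Δ0=3, Δ1=1/2, Δ2=-4
row 1: diag=6, rhs=-15; c'=1/3, d'=-5/2
row 2: denom=6−2·1/3=16/3; d'=(-27−2·-5/2)/(16/3)=-33/8
back: M2=-33/8
back: M1=-5/2−1/3·-33/8=-9/8
M: M0=0, M1=-9/8, M2=-33/8, M3=0
seg 0: a=0, c=M0/2=0, d=(M1−M0)/(6·1)=-3/16, b=Δ0−h0·(2M0+M1)/6=51/16
seg 1: a=3, c=M1/2=-9/16, d=(M2−M1)/(6·2)=-1/4, b=Δ1−h1·(2M1+M2)/6=21/8
seg 2: a=4, c=M2/2=-33/16, d=(M3−M2)/(6·1)=11/16, b=Δ2−h2·(2M2+M3)/6=-21/8
t_q=3/2 → seg 1, τ=1/2; S=3+21/8·τ+-9/16·τ²+-1/4·τ³=265/64

  seg 0: a=0 b=51/16 c=0 d=-3/16
  seg 1: a=3 b=21/8 c=-9/16 d=-1/4
  seg 2: a=4 b=-21/8 c=-33/16 d=11/16
S(3/2) = 265/64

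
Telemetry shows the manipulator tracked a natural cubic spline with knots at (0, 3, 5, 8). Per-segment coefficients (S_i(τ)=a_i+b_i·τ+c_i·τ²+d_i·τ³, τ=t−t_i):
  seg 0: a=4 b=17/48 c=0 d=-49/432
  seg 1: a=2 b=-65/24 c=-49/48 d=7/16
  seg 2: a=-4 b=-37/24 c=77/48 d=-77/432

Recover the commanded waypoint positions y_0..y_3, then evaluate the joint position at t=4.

y_0=4 y_1=2 y_2=-4 y_3=1
S(4) = -31/24

y_0 = S_0(0) = a_0 = 4
y_1 = S_1(0) = a_1 = 2
y_2 = S_2(0) = a_2 = -4
y_3 = S_2(3) = 1
t_q=4 is in segment 1 (τ=1); S_1(τ)=-31/24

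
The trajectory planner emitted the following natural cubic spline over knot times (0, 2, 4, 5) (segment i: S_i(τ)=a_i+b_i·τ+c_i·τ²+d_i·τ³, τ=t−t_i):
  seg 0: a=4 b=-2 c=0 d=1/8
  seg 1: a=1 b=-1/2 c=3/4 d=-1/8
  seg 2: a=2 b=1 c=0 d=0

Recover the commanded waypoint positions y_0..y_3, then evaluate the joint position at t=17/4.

y_0 = S_0(0) = a_0 = 4
y_1 = S_1(0) = a_1 = 1
y_2 = S_2(0) = a_2 = 2
y_3 = S_2(1) = 3
t_q=17/4 is in segment 2 (τ=1/4); S_2(τ)=9/4

y_0=4 y_1=1 y_2=2 y_3=3
S(17/4) = 9/4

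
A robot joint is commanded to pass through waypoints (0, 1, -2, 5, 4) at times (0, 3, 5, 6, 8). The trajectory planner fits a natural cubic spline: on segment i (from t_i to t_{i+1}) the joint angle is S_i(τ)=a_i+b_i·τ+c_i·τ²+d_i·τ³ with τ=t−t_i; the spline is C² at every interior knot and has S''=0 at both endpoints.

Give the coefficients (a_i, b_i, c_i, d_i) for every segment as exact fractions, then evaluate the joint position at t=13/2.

  seg 0: a=0 b=3913/1956 c=0 d=-1087/5868
  seg 1: a=1 b=-2935/978 c=-1087/652 d=4729/3912
  seg 2: a=-2 b=2365/489 c=1821/326 d=-3347/978
  seg 3: a=5 b=5615/978 c=-763/163 d=763/978
S(13/2) = 17729/2608

Δ: Δ0=1/3, Δ1=-3/2, Δ2=7, Δ3=-1/2
row 1: diag=10, rhs=-11; c'=1/5, d'=-11/10
row 2: denom=6−2·1/5=28/5; d'=(51−2·-11/10)/(28/5)=19/2
row 3: denom=6−1·5/28=163/28; d'=(-45−1·19/2)/(163/28)=-1526/163
back: M3=-1526/163
back: M2=19/2−5/28·-1526/163=1821/163
back: M1=-11/10−1/5·1821/163=-1087/326
M: M0=0, M1=-1087/326, M2=1821/163, M3=-1526/163, M4=0
seg 0: a=0, c=M0/2=0, d=(M1−M0)/(6·3)=-1087/5868, b=Δ0−h0·(2M0+M1)/6=3913/1956
seg 1: a=1, c=M1/2=-1087/652, d=(M2−M1)/(6·2)=4729/3912, b=Δ1−h1·(2M1+M2)/6=-2935/978
seg 2: a=-2, c=M2/2=1821/326, d=(M3−M2)/(6·1)=-3347/978, b=Δ2−h2·(2M2+M3)/6=2365/489
seg 3: a=5, c=M3/2=-763/163, d=(M4−M3)/(6·2)=763/978, b=Δ3−h3·(2M3+M4)/6=5615/978
t_q=13/2 → seg 3, τ=1/2; S=5+5615/978·τ+-763/163·τ²+763/978·τ³=17729/2608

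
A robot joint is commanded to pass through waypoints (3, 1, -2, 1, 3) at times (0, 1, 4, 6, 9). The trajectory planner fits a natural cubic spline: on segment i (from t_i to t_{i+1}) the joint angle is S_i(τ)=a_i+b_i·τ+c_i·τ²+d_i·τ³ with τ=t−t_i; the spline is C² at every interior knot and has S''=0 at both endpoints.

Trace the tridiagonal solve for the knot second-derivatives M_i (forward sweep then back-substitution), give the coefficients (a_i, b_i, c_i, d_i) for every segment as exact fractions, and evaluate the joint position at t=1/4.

  seg 0: a=3 b=-686/339 c=0 d=8/339
  seg 1: a=1 b=-662/339 c=8/113 d=251/3051
  seg 2: a=-2 b=235/339 c=275/339 d=-553/2712
  seg 3: a=1 b=337/226 c=-559/1356 d=559/12204
S(1/4) = 2255/904

Δ: Δ0=-2, Δ1=-1, Δ2=3/2, Δ3=2/3
row 1: diag=8, rhs=6; c'=3/8, d'=3/4
row 2: denom=10−3·3/8=71/8; d'=(15−3·3/4)/(71/8)=102/71
row 3: denom=10−2·16/71=678/71; d'=(-5−2·102/71)/(678/71)=-559/678
back: M3=-559/678
back: M2=102/71−16/71·-559/678=550/339
back: M1=3/4−3/8·550/339=16/113
M: M0=0, M1=16/113, M2=550/339, M3=-559/678, M4=0
seg 0: a=3, c=M0/2=0, d=(M1−M0)/(6·1)=8/339, b=Δ0−h0·(2M0+M1)/6=-686/339
seg 1: a=1, c=M1/2=8/113, d=(M2−M1)/(6·3)=251/3051, b=Δ1−h1·(2M1+M2)/6=-662/339
seg 2: a=-2, c=M2/2=275/339, d=(M3−M2)/(6·2)=-553/2712, b=Δ2−h2·(2M2+M3)/6=235/339
seg 3: a=1, c=M3/2=-559/1356, d=(M4−M3)/(6·3)=559/12204, b=Δ3−h3·(2M3+M4)/6=337/226
t_q=1/4 → seg 0, τ=1/4; S=3+-686/339·τ+0·τ²+8/339·τ³=2255/904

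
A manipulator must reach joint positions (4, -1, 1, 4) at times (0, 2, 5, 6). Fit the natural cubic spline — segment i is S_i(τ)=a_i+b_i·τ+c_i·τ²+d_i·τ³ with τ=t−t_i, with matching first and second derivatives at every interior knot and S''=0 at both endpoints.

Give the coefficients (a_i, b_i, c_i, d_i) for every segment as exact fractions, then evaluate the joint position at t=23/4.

  seg 0: a=4 b=-1285/426 c=0 d=55/426
  seg 1: a=-1 b=-625/426 c=55/71 d=-3/142
  seg 2: a=1 b=556/213 c=83/142 d=-83/426
S(23/4) = 29121/9088

Δ: Δ0=-5/2, Δ1=2/3, Δ2=3
row 1: diag=10, rhs=19; c'=3/10, d'=19/10
row 2: denom=8−3·3/10=71/10; d'=(14−3·19/10)/(71/10)=83/71
back: M2=83/71
back: M1=19/10−3/10·83/71=110/71
M: M0=0, M1=110/71, M2=83/71, M3=0
seg 0: a=4, c=M0/2=0, d=(M1−M0)/(6·2)=55/426, b=Δ0−h0·(2M0+M1)/6=-1285/426
seg 1: a=-1, c=M1/2=55/71, d=(M2−M1)/(6·3)=-3/142, b=Δ1−h1·(2M1+M2)/6=-625/426
seg 2: a=1, c=M2/2=83/142, d=(M3−M2)/(6·1)=-83/426, b=Δ2−h2·(2M2+M3)/6=556/213
t_q=23/4 → seg 2, τ=3/4; S=1+556/213·τ+83/142·τ²+-83/426·τ³=29121/9088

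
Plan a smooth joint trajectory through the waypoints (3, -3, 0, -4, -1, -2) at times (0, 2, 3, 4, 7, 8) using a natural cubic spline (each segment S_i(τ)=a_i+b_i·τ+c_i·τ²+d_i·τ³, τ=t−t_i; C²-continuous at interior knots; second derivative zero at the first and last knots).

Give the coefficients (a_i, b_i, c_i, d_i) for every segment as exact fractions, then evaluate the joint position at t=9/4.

  seg 0: a=3 b=-7057/1217 c=0 d=1703/2434
  seg 1: a=-3 b=3161/1217 c=5109/1217 d=-4619/1217
  seg 2: a=0 b=-478/1217 c=-8748/1217 d=4358/1217
  seg 3: a=-4 b=-4900/1217 c=4326/1217 d=-2287/3651
  seg 4: a=-1 b=473/1217 c=-2535/1217 d=845/1217
S(9/4) = -167271/77888

Δ: Δ0=-3, Δ1=3, Δ2=-4, Δ3=1, Δ4=-1
row 1: diag=6, rhs=36; c'=1/6, d'=6
row 2: denom=4−1·1/6=23/6; d'=(-42−1·6)/(23/6)=-288/23
row 3: denom=8−1·6/23=178/23; d'=(30−1·-288/23)/(178/23)=489/89
row 4: denom=8−3·69/178=1217/178; d'=(-12−3·489/89)/(1217/178)=-5070/1217
back: M4=-5070/1217
back: M3=489/89−69/178·-5070/1217=8652/1217
back: M2=-288/23−6/23·8652/1217=-17496/1217
back: M1=6−1/6·-17496/1217=10218/1217
M: M0=0, M1=10218/1217, M2=-17496/1217, M3=8652/1217, M4=-5070/1217, M5=0
seg 0: a=3, c=M0/2=0, d=(M1−M0)/(6·2)=1703/2434, b=Δ0−h0·(2M0+M1)/6=-7057/1217
seg 1: a=-3, c=M1/2=5109/1217, d=(M2−M1)/(6·1)=-4619/1217, b=Δ1−h1·(2M1+M2)/6=3161/1217
seg 2: a=0, c=M2/2=-8748/1217, d=(M3−M2)/(6·1)=4358/1217, b=Δ2−h2·(2M2+M3)/6=-478/1217
seg 3: a=-4, c=M3/2=4326/1217, d=(M4−M3)/(6·3)=-2287/3651, b=Δ3−h3·(2M3+M4)/6=-4900/1217
seg 4: a=-1, c=M4/2=-2535/1217, d=(M5−M4)/(6·1)=845/1217, b=Δ4−h4·(2M4+M5)/6=473/1217
t_q=9/4 → seg 1, τ=1/4; S=-3+3161/1217·τ+5109/1217·τ²+-4619/1217·τ³=-167271/77888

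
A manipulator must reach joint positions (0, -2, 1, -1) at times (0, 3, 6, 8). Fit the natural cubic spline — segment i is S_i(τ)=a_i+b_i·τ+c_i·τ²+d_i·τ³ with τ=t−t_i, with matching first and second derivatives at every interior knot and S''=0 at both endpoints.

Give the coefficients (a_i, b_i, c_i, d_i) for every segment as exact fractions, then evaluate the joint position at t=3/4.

  seg 0: a=0 b=-142/111 c=0 d=68/999
  seg 1: a=-2 b=62/111 c=68/111 d=-155/999
  seg 2: a=1 b=5/111 c=-29/37 d=29/222
S(3/4) = -551/592

Δ: Δ0=-2/3, Δ1=1, Δ2=-1
row 1: diag=12, rhs=10; c'=1/4, d'=5/6
row 2: denom=10−3·1/4=37/4; d'=(-12−3·5/6)/(37/4)=-58/37
back: M2=-58/37
back: M1=5/6−1/4·-58/37=136/111
M: M0=0, M1=136/111, M2=-58/37, M3=0
seg 0: a=0, c=M0/2=0, d=(M1−M0)/(6·3)=68/999, b=Δ0−h0·(2M0+M1)/6=-142/111
seg 1: a=-2, c=M1/2=68/111, d=(M2−M1)/(6·3)=-155/999, b=Δ1−h1·(2M1+M2)/6=62/111
seg 2: a=1, c=M2/2=-29/37, d=(M3−M2)/(6·2)=29/222, b=Δ2−h2·(2M2+M3)/6=5/111
t_q=3/4 → seg 0, τ=3/4; S=0+-142/111·τ+0·τ²+68/999·τ³=-551/592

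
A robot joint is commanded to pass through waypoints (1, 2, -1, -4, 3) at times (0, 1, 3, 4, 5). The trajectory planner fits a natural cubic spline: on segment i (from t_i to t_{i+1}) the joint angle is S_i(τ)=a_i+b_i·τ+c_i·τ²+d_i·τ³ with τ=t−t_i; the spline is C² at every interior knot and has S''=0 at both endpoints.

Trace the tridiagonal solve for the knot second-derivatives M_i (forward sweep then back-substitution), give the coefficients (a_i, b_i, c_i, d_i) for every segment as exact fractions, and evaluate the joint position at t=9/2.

  seg 0: a=1 b=295/244 c=0 d=-51/244
  seg 1: a=2 b=71/122 c=-153/244 d=-101/488
  seg 2: a=-1 b=-269/61 c=-114/61 d=200/61
  seg 3: a=-4 b=103/61 c=486/61 d=-162/61
S(9/2) = -365/244

Δ: Δ0=1, Δ1=-3/2, Δ2=-3, Δ3=7
row 1: diag=6, rhs=-15; c'=1/3, d'=-5/2
row 2: denom=6−2·1/3=16/3; d'=(-9−2·-5/2)/(16/3)=-3/4
row 3: denom=4−1·3/16=61/16; d'=(60−1·-3/4)/(61/16)=972/61
back: M3=972/61
back: M2=-3/4−3/16·972/61=-228/61
back: M1=-5/2−1/3·-228/61=-153/122
M: M0=0, M1=-153/122, M2=-228/61, M3=972/61, M4=0
seg 0: a=1, c=M0/2=0, d=(M1−M0)/(6·1)=-51/244, b=Δ0−h0·(2M0+M1)/6=295/244
seg 1: a=2, c=M1/2=-153/244, d=(M2−M1)/(6·2)=-101/488, b=Δ1−h1·(2M1+M2)/6=71/122
seg 2: a=-1, c=M2/2=-114/61, d=(M3−M2)/(6·1)=200/61, b=Δ2−h2·(2M2+M3)/6=-269/61
seg 3: a=-4, c=M3/2=486/61, d=(M4−M3)/(6·1)=-162/61, b=Δ3−h3·(2M3+M4)/6=103/61
t_q=9/2 → seg 3, τ=1/2; S=-4+103/61·τ+486/61·τ²+-162/61·τ³=-365/244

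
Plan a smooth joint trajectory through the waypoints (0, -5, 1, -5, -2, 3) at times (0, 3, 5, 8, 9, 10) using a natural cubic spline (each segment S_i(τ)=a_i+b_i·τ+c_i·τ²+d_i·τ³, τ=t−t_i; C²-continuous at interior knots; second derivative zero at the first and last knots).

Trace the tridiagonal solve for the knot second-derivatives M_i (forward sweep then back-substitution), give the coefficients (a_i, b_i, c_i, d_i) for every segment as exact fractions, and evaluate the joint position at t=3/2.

  seg 0: a=0 b=-1575/436 c=0 d=2545/11772
  seg 1: a=-5 b=485/218 c=2545/1308 d=-1019/1308
  seg 2: a=1 b=431/654 c=-3569/1308 d=7229/11772
  seg 3: a=-5 b=1135/1308 c=305/109 d=-871/1308
  seg 4: a=-2 b=2921/654 c=349/436 d=-349/1308
S(3/2) = -16355/3488

Δ: Δ0=-5/3, Δ1=3, Δ2=-2, Δ3=3, Δ4=5
row 1: diag=10, rhs=28; c'=1/5, d'=14/5
row 2: denom=10−2·1/5=48/5; d'=(-30−2·14/5)/(48/5)=-89/24
row 3: denom=8−3·5/16=113/16; d'=(30−3·-89/24)/(113/16)=658/113
row 4: denom=4−1·16/113=436/113; d'=(12−1·658/113)/(436/113)=349/218
back: M4=349/218
back: M3=658/113−16/113·349/218=610/109
back: M2=-89/24−5/16·610/109=-3569/654
back: M1=14/5−1/5·-3569/654=2545/654
M: M0=0, M1=2545/654, M2=-3569/654, M3=610/109, M4=349/218, M5=0
seg 0: a=0, c=M0/2=0, d=(M1−M0)/(6·3)=2545/11772, b=Δ0−h0·(2M0+M1)/6=-1575/436
seg 1: a=-5, c=M1/2=2545/1308, d=(M2−M1)/(6·2)=-1019/1308, b=Δ1−h1·(2M1+M2)/6=485/218
seg 2: a=1, c=M2/2=-3569/1308, d=(M3−M2)/(6·3)=7229/11772, b=Δ2−h2·(2M2+M3)/6=431/654
seg 3: a=-5, c=M3/2=305/109, d=(M4−M3)/(6·1)=-871/1308, b=Δ3−h3·(2M3+M4)/6=1135/1308
seg 4: a=-2, c=M4/2=349/436, d=(M5−M4)/(6·1)=-349/1308, b=Δ4−h4·(2M4+M5)/6=2921/654
t_q=3/2 → seg 0, τ=3/2; S=0+-1575/436·τ+0·τ²+2545/11772·τ³=-16355/3488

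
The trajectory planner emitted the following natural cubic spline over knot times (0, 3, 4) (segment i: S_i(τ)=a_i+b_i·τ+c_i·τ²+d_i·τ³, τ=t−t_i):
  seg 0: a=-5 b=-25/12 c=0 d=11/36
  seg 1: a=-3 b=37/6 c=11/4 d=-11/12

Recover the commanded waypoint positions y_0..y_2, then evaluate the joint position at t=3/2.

y_0 = S_0(0) = a_0 = -5
y_1 = S_1(0) = a_1 = -3
y_2 = S_1(1) = 5
t_q=3/2 is in segment 0 (τ=3/2); S_0(τ)=-227/32

y_0=-5 y_1=-3 y_2=5
S(3/2) = -227/32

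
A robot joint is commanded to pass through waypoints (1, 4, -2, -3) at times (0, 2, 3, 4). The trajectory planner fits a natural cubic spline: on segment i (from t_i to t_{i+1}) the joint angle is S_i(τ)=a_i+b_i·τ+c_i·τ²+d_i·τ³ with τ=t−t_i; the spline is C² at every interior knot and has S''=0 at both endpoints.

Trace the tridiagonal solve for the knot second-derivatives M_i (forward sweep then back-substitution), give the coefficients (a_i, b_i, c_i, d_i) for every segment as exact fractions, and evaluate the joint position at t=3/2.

  seg 0: a=1 b=209/46 c=0 d=-35/46
  seg 1: a=4 b=-211/46 c=-105/23 d=145/46
  seg 2: a=-2 b=-98/23 c=225/46 d=-75/46
S(3/2) = 1931/368

Δ: Δ0=3/2, Δ1=-6, Δ2=-1
row 1: diag=6, rhs=-45; c'=1/6, d'=-15/2
row 2: denom=4−1·1/6=23/6; d'=(30−1·-15/2)/(23/6)=225/23
back: M2=225/23
back: M1=-15/2−1/6·225/23=-210/23
M: M0=0, M1=-210/23, M2=225/23, M3=0
seg 0: a=1, c=M0/2=0, d=(M1−M0)/(6·2)=-35/46, b=Δ0−h0·(2M0+M1)/6=209/46
seg 1: a=4, c=M1/2=-105/23, d=(M2−M1)/(6·1)=145/46, b=Δ1−h1·(2M1+M2)/6=-211/46
seg 2: a=-2, c=M2/2=225/46, d=(M3−M2)/(6·1)=-75/46, b=Δ2−h2·(2M2+M3)/6=-98/23
t_q=3/2 → seg 0, τ=3/2; S=1+209/46·τ+0·τ²+-35/46·τ³=1931/368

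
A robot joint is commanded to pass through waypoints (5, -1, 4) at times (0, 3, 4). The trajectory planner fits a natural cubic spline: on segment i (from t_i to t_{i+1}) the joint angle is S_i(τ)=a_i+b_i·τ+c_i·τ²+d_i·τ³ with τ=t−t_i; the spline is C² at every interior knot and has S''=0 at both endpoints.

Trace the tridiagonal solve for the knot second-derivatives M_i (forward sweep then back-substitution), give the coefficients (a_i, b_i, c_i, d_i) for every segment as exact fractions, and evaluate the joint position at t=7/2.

  seg 0: a=5 b=-37/8 c=0 d=7/24
  seg 1: a=-1 b=13/4 c=21/8 d=-7/8
S(7/2) = 75/64

Δ: Δ0=-2, Δ1=5
row 1: diag=8, rhs=42; c'=1/8, d'=21/4
back: M1=21/4
M: M0=0, M1=21/4, M2=0
seg 0: a=5, c=M0/2=0, d=(M1−M0)/(6·3)=7/24, b=Δ0−h0·(2M0+M1)/6=-37/8
seg 1: a=-1, c=M1/2=21/8, d=(M2−M1)/(6·1)=-7/8, b=Δ1−h1·(2M1+M2)/6=13/4
t_q=7/2 → seg 1, τ=1/2; S=-1+13/4·τ+21/8·τ²+-7/8·τ³=75/64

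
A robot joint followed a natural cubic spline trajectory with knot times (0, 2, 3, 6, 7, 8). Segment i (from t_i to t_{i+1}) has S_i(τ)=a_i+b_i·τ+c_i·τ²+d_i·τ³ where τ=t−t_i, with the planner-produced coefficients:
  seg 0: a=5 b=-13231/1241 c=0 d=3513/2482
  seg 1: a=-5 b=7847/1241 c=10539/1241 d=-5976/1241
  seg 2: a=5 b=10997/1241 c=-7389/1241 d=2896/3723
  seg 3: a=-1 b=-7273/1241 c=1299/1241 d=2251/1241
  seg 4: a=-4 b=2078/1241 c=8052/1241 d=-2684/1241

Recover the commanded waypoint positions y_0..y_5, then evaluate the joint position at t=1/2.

y_0=5 y_1=-5 y_2=5 y_3=-1 y_4=-4 y_5=2
S(1/2) = -3055/19856

y_0 = S_0(0) = a_0 = 5
y_1 = S_1(0) = a_1 = -5
y_2 = S_2(0) = a_2 = 5
y_3 = S_3(0) = a_3 = -1
y_4 = S_4(0) = a_4 = -4
y_5 = S_4(1) = 2
t_q=1/2 is in segment 0 (τ=1/2); S_0(τ)=-3055/19856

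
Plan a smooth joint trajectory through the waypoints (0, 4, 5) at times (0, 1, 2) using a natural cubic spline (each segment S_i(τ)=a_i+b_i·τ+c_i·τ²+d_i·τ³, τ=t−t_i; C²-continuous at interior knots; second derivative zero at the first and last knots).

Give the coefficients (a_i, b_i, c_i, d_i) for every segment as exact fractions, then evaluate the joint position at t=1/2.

Δ: Δ0=4, Δ1=1
row 1: diag=4, rhs=-18; c'=1/4, d'=-9/2
back: M1=-9/2
M: M0=0, M1=-9/2, M2=0
seg 0: a=0, c=M0/2=0, d=(M1−M0)/(6·1)=-3/4, b=Δ0−h0·(2M0+M1)/6=19/4
seg 1: a=4, c=M1/2=-9/4, d=(M2−M1)/(6·1)=3/4, b=Δ1−h1·(2M1+M2)/6=5/2
t_q=1/2 → seg 0, τ=1/2; S=0+19/4·τ+0·τ²+-3/4·τ³=73/32

  seg 0: a=0 b=19/4 c=0 d=-3/4
  seg 1: a=4 b=5/2 c=-9/4 d=3/4
S(1/2) = 73/32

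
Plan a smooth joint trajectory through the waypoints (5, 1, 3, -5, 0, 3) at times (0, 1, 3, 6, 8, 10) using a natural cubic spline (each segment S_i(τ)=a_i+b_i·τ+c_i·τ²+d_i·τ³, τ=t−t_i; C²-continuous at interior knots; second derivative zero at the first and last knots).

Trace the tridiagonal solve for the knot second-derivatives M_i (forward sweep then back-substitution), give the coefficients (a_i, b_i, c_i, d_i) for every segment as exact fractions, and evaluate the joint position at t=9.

Δ: Δ0=-4, Δ1=1, Δ2=-8/3, Δ3=5/2, Δ4=3/2
row 1: diag=6, rhs=30; c'=1/3, d'=5
row 2: denom=10−2·1/3=28/3; d'=(-22−2·5)/(28/3)=-24/7
row 3: denom=10−3·9/28=253/28; d'=(31−3·-24/7)/(253/28)=1156/253
row 4: denom=8−2·56/253=1912/253; d'=(-6−2·1156/253)/(1912/253)=-1915/956
back: M4=-1915/956
back: M3=1156/253−56/253·-1915/956=1198/239
back: M2=-24/7−9/28·1198/239=-2409/478
back: M1=5−1/3·-2409/478=3193/478
M: M0=0, M1=3193/478, M2=-2409/478, M3=1198/239, M4=-1915/956, M5=0
seg 0: a=5, c=M0/2=0, d=(M1−M0)/(6·1)=3193/2868, b=Δ0−h0·(2M0+M1)/6=-14665/2868
seg 1: a=1, c=M1/2=3193/956, d=(M2−M1)/(6·2)=-2801/2868, b=Δ1−h1·(2M1+M2)/6=-2543/1434
seg 2: a=3, c=M2/2=-2409/956, d=(M3−M2)/(6·3)=4805/8604, b=Δ2−h2·(2M2+M3)/6=-191/1434
seg 3: a=-5, c=M3/2=599/239, d=(M4−M3)/(6·2)=-6707/11472, b=Δ3−h3·(2M3+M4)/6=-499/2868
seg 4: a=0, c=M4/2=-1915/1912, d=(M5−M4)/(6·2)=1915/11472, b=Δ4−h4·(2M4+M5)/6=2033/717
t_q=9 → seg 4, τ=1; S=0+2033/717·τ+-1915/1912·τ²+1915/11472·τ³=7651/3824

  seg 0: a=5 b=-14665/2868 c=0 d=3193/2868
  seg 1: a=1 b=-2543/1434 c=3193/956 d=-2801/2868
  seg 2: a=3 b=-191/1434 c=-2409/956 d=4805/8604
  seg 3: a=-5 b=-499/2868 c=599/239 d=-6707/11472
  seg 4: a=0 b=2033/717 c=-1915/1912 d=1915/11472
S(9) = 7651/3824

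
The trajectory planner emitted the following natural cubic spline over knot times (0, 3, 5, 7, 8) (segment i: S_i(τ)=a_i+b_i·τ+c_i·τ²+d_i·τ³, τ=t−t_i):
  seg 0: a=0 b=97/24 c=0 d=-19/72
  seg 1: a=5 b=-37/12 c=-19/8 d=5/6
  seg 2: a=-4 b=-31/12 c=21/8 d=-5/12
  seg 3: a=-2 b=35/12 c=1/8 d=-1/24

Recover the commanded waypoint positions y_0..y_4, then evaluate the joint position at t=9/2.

y_0 = S_0(0) = a_0 = 0
y_1 = S_1(0) = a_1 = 5
y_2 = S_2(0) = a_2 = -4
y_3 = S_3(0) = a_3 = -2
y_4 = S_3(1) = 1
t_q=9/2 is in segment 1 (τ=3/2); S_1(τ)=-69/32

y_0=0 y_1=5 y_2=-4 y_3=-2 y_4=1
S(9/2) = -69/32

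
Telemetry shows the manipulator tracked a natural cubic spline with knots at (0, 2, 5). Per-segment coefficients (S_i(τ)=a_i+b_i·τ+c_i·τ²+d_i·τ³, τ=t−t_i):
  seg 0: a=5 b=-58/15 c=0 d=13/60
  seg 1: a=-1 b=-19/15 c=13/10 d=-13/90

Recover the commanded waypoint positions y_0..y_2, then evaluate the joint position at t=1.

y_0=5 y_1=-1 y_2=3
S(1) = 27/20

y_0 = S_0(0) = a_0 = 5
y_1 = S_1(0) = a_1 = -1
y_2 = S_1(3) = 3
t_q=1 is in segment 0 (τ=1); S_0(τ)=27/20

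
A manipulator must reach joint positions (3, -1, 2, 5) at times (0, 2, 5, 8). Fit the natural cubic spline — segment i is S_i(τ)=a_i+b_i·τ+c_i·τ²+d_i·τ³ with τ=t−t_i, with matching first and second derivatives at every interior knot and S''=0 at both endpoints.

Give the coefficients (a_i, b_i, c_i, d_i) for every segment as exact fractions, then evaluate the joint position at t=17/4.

  seg 0: a=3 b=-98/37 c=0 d=6/37
  seg 1: a=-1 b=-26/37 c=36/37 d=-5/37
  seg 2: a=2 b=55/37 c=-9/37 d=1/37
S(17/4) = 1907/2368

Δ: Δ0=-2, Δ1=1, Δ2=1
row 1: diag=10, rhs=18; c'=3/10, d'=9/5
row 2: denom=12−3·3/10=111/10; d'=(0−3·9/5)/(111/10)=-18/37
back: M2=-18/37
back: M1=9/5−3/10·-18/37=72/37
M: M0=0, M1=72/37, M2=-18/37, M3=0
seg 0: a=3, c=M0/2=0, d=(M1−M0)/(6·2)=6/37, b=Δ0−h0·(2M0+M1)/6=-98/37
seg 1: a=-1, c=M1/2=36/37, d=(M2−M1)/(6·3)=-5/37, b=Δ1−h1·(2M1+M2)/6=-26/37
seg 2: a=2, c=M2/2=-9/37, d=(M3−M2)/(6·3)=1/37, b=Δ2−h2·(2M2+M3)/6=55/37
t_q=17/4 → seg 1, τ=9/4; S=-1+-26/37·τ+36/37·τ²+-5/37·τ³=1907/2368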